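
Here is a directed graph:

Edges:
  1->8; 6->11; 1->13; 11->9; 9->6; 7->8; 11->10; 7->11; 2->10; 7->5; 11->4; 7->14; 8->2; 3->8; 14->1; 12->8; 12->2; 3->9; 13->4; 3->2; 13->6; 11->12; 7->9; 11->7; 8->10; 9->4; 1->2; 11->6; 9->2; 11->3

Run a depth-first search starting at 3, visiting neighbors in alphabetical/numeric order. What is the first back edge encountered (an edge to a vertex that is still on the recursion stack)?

11->3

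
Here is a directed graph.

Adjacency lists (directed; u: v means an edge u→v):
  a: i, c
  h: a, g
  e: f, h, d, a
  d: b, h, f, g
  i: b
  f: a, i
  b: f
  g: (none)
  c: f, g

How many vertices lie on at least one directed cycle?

5

A vertex is on a directed cycle iff it belongs to a strongly connected component of size ≥ 2 (or has a self-loop).
The vertices on cycles are {a, b, c, f, i} — 5 in total.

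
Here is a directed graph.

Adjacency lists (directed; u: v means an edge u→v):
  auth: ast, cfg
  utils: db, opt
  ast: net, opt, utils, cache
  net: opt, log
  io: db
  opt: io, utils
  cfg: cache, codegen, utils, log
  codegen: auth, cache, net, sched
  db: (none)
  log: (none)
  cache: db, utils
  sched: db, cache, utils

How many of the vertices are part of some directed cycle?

5

A vertex is on a directed cycle iff it belongs to a strongly connected component of size ≥ 2 (or has a self-loop).
The vertices on cycles are {cfg, opt, auth, utils, codegen} — 5 in total.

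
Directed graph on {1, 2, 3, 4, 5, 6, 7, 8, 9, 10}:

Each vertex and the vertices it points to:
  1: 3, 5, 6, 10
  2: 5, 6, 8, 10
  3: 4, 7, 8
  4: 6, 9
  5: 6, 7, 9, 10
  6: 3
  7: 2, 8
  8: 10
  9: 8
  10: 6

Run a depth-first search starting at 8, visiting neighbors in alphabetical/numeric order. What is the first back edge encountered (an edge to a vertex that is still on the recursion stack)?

4→6

DFS from 8 (visiting neighbors in alphabetical/numeric order); mark gray on enter, black on exit:
8 gray
  10 gray
    6 gray
      3 gray
        4 gray
          4→6: 6 is gray → back edge
First back edge: 4 → 6.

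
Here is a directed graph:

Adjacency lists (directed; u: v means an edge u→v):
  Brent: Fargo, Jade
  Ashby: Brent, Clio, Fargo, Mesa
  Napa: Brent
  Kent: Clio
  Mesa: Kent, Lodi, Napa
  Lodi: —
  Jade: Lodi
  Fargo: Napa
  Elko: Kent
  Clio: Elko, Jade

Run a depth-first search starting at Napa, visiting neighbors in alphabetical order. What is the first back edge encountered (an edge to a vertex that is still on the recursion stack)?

DFS from Napa (visiting neighbors in alphabetical order); mark gray on enter, black on exit:
Napa gray
  Brent gray
    Fargo gray
      Fargo→Napa: Napa is gray → back edge
First back edge: Fargo → Napa.

Fargo->Napa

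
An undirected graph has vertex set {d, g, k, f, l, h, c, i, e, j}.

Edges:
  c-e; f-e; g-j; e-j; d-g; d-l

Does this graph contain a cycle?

No

DFS, tracking each vertex's parent; an edge to a visited non-parent vertex closes a cycle.
Start from i:
visit i (parent –)
visit d (parent –)
  visit l (parent d)
    l–d: parent, skip
  visit g (parent d)
    g–d: parent, skip
    visit j (parent g)
      visit e (parent j)
        visit f (parent e)
          f–e: parent, skip
        visit c (parent e)
          c–e: parent, skip
        e–j: parent, skip
      j–g: parent, skip
visit k (parent –)
visit h (parent –)
No non-parent visited neighbor found — the graph is a forest.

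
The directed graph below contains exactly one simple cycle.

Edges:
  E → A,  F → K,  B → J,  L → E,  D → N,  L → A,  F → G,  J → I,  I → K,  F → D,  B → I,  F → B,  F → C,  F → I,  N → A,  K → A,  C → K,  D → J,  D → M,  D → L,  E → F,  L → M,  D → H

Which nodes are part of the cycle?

D, E, F, L

DFS with gray/black marking from F:
F gray
  C gray
    K gray
      A gray
      A black
    K black
  C black
  B gray
    J gray
      I gray
        I→K: K black — skip
      I black
    J black
    B→I: I black — skip
  B black
  G gray
  G black
  F→K: K black — skip
  F→I: I black — skip
  D gray
    L gray
      L→A: A black — skip
      M gray
      M black
      E gray
        E→F: F is gray → back edge
Back edge closes the cycle F → D → L → E → F; its vertices are {D, E, F, L}.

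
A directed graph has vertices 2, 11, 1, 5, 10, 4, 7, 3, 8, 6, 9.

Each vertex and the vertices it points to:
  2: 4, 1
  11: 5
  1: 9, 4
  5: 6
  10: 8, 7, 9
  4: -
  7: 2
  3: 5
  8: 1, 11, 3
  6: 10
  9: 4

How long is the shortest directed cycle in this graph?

5

For each vertex v, BFS finds the shortest path from v back to v.
The shortest such closed walk is 6 → 10 → 8 → 3 → 5 → 6, length 5.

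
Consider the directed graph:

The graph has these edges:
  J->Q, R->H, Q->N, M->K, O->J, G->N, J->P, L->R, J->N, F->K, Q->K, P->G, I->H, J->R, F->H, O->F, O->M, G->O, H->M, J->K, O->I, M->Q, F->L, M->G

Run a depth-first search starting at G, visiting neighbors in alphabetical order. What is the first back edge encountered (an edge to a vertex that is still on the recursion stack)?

DFS from G (visiting neighbors in alphabetical order); mark gray on enter, black on exit:
G gray
  N gray
  N black
  O gray
    F gray
      H gray
        M gray
          M→G: G is gray → back edge
First back edge: M → G.

M→G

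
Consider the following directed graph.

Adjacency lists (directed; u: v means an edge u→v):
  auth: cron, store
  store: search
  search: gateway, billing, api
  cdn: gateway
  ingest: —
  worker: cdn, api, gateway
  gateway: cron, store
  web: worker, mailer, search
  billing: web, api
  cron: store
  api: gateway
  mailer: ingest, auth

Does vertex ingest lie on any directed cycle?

ingest lies on a cycle iff there is a path from ingest back to itself.
Exploring from ingest, it never reaches itself; equivalently, its strongly connected component is a singleton.

No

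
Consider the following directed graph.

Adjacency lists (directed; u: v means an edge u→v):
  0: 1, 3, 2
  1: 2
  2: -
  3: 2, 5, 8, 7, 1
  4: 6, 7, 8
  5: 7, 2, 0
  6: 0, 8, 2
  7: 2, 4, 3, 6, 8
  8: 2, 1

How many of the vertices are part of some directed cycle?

A vertex is on a directed cycle iff it belongs to a strongly connected component of size ≥ 2 (or has a self-loop).
The vertices on cycles are {0, 3, 4, 5, 6, 7} — 6 in total.

6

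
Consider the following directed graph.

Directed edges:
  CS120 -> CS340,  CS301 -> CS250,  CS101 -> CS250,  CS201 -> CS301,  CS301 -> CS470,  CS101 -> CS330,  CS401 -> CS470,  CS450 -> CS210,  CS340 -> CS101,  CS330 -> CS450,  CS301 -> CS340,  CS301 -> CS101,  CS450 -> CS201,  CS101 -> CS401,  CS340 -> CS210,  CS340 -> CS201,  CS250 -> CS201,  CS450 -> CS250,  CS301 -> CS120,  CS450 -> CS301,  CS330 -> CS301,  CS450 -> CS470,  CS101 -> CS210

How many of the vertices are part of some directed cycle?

A vertex is on a directed cycle iff it belongs to a strongly connected component of size ≥ 2 (or has a self-loop).
The vertices on cycles are {CS101, CS120, CS201, CS250, CS301, CS330, CS340, CS450} — 8 in total.

8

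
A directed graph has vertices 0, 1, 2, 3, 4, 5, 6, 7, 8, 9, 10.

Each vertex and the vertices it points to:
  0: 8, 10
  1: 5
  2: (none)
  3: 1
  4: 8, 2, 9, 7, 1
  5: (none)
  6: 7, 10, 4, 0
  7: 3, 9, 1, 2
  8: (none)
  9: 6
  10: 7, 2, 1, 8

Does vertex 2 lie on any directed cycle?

No

2 lies on a cycle iff there is a path from 2 back to itself.
Exploring from 2, it never reaches itself; equivalently, its strongly connected component is a singleton.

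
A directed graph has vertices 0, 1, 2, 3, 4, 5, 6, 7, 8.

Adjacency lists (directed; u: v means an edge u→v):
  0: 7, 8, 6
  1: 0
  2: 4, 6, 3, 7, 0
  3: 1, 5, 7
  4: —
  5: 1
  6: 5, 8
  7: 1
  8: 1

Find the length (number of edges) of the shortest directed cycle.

For each vertex v, BFS finds the shortest path from v back to v.
The shortest such closed walk is 7 → 1 → 0 → 7, length 3.

3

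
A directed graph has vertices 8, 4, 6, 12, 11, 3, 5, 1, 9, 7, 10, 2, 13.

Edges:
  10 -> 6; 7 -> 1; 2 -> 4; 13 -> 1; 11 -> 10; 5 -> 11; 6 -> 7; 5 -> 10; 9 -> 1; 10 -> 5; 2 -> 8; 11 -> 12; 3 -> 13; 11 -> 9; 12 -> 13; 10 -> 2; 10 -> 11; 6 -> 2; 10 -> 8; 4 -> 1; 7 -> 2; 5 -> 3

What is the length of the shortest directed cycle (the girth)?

2

For each vertex v, BFS finds the shortest path from v back to v.
The shortest such closed walk is 5 → 10 → 5, length 2.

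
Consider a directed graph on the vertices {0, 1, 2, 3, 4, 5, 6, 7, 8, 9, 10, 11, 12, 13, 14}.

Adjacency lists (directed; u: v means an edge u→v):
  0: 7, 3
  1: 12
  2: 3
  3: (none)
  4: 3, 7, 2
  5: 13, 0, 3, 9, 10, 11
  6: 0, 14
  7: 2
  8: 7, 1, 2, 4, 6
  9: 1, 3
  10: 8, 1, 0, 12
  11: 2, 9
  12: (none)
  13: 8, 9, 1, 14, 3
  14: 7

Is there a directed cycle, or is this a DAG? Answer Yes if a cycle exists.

DFS with white/gray/black marking, starting from 4:
4 gray
  3 gray
  3 black
  7 gray
    2 gray
      2→3: 3 black — skip
    2 black
  7 black
  4→2: 2 black — skip
4 black
0 gray
  0→7: 7 black — skip
  0→3: 3 black — skip
0 black
1 gray
  12 gray
  12 black
1 black
5 gray
  13 gray
    8 gray
      8→7: 7 black — skip
      8→1: 1 black — skip
      8→2: 2 black — skip
      8→4: 4 black — skip
      6 gray
        6→0: 0 black — skip
        14 gray
          14→7: 7 black — skip
        14 black
      6 black
    8 black
    9 gray
      9→1: 1 black — skip
      9→3: 3 black — skip
    9 black
    13→1: 1 black — skip
    13→14: 14 black — skip
    13→3: 3 black — skip
  13 black
  5→0: 0 black — skip
  5→3: 3 black — skip
  5→9: 9 black — skip
  10 gray
    10→8: 8 black — skip
    10→1: 1 black — skip
    10→0: 0 black — skip
    10→12: 12 black — skip
  10 black
  11 gray
    11→2: 2 black — skip
    11→9: 9 black — skip
  11 black
5 black
Every edge goes to a white or black vertex — no back edge, so the graph is acyclic.

No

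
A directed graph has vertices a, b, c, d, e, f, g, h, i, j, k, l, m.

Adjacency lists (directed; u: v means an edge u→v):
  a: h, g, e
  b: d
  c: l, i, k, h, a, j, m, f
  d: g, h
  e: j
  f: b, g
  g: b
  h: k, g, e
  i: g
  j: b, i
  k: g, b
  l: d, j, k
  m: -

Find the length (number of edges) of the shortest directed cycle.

3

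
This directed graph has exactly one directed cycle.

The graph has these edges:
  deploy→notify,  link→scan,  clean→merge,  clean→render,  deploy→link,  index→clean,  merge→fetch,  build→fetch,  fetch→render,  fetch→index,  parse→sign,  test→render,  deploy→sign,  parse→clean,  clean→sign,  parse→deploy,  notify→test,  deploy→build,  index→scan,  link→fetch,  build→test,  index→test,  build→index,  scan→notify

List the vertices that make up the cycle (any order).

clean, fetch, index, merge

DFS with gray/black marking from clean:
clean gray
  sign gray
  sign black
  render gray
  render black
  merge gray
    fetch gray
      index gray
        test gray
          test→render: render black — skip
        test black
        index→clean: clean is gray → back edge
Back edge closes the cycle clean → merge → fetch → index → clean; its vertices are {clean, fetch, index, merge}.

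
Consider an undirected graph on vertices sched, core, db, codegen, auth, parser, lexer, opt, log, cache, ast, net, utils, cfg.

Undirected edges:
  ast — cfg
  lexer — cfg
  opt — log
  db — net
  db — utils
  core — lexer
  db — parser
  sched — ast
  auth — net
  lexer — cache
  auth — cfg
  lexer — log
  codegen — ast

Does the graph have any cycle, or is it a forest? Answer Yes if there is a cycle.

DFS, tracking each vertex's parent; an edge to a visited non-parent vertex closes a cycle.
Start from utils:
visit utils (parent –)
  visit db (parent utils)
    visit parser (parent db)
      parser–db: parent, skip
    db–utils: parent, skip
    visit net (parent db)
      visit auth (parent net)
        visit cfg (parent auth)
          visit ast (parent cfg)
            ast–cfg: parent, skip
            visit codegen (parent ast)
              codegen–ast: parent, skip
            visit sched (parent ast)
              sched–ast: parent, skip
          cfg–auth: parent, skip
          visit lexer (parent cfg)
            lexer–cfg: parent, skip
            visit cache (parent lexer)
              cache–lexer: parent, skip
            visit core (parent lexer)
              core–lexer: parent, skip
            visit log (parent lexer)
              visit opt (parent log)
                opt–log: parent, skip
              log–lexer: parent, skip
        auth–net: parent, skip
      net–db: parent, skip
No non-parent visited neighbor found — the graph is a forest.

No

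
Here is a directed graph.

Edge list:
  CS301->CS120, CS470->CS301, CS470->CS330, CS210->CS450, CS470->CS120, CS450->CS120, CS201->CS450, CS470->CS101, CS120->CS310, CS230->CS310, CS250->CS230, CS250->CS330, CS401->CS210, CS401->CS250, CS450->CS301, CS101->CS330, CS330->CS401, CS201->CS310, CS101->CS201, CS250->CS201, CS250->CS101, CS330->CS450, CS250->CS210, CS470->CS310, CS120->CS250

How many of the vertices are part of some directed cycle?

A vertex is on a directed cycle iff it belongs to a strongly connected component of size ≥ 2 (or has a self-loop).
The vertices on cycles are {CS101, CS120, CS201, CS210, CS250, CS301, CS330, CS401, CS450} — 9 in total.

9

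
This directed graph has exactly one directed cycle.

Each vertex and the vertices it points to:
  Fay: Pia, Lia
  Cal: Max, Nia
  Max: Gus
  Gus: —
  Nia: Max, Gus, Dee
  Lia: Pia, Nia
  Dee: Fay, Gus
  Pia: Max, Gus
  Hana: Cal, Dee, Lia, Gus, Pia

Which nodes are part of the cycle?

Dee, Fay, Lia, Nia

DFS with gray/black marking from Dee:
Dee gray
  Fay gray
    Pia gray
      Max gray
        Gus gray
        Gus black
      Max black
      Pia→Gus: Gus black — skip
    Pia black
    Lia gray
      Lia→Pia: Pia black — skip
      Nia gray
        Nia→Max: Max black — skip
        Nia→Gus: Gus black — skip
        Nia→Dee: Dee is gray → back edge
Back edge closes the cycle Dee → Fay → Lia → Nia → Dee; its vertices are {Dee, Fay, Lia, Nia}.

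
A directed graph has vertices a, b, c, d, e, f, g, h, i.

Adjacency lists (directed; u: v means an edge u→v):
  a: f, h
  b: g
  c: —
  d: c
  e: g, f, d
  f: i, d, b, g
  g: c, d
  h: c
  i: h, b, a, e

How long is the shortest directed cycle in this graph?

For each vertex v, BFS finds the shortest path from v back to v.
The shortest such closed walk is f → i → a → f, length 3.

3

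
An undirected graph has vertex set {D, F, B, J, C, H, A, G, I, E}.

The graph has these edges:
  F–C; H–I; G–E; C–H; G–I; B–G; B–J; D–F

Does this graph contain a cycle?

No

DFS, tracking each vertex's parent; an edge to a visited non-parent vertex closes a cycle.
Start from I:
visit I (parent –)
  visit G (parent I)
    visit B (parent G)
      B–G: parent, skip
      visit J (parent B)
        J–B: parent, skip
    visit E (parent G)
      E–G: parent, skip
    G–I: parent, skip
  visit H (parent I)
    visit C (parent H)
      visit F (parent C)
        visit D (parent F)
          D–F: parent, skip
        F–C: parent, skip
      C–H: parent, skip
    H–I: parent, skip
visit A (parent –)
No non-parent visited neighbor found — the graph is a forest.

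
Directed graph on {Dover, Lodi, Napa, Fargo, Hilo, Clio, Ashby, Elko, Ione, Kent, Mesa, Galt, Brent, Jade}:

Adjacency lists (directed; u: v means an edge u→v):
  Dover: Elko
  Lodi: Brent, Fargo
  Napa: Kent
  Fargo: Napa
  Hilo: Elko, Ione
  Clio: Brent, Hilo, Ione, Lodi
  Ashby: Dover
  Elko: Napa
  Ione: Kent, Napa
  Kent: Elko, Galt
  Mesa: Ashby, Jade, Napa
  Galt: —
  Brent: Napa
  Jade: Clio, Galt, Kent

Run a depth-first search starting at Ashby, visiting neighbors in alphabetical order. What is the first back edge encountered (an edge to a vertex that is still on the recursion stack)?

DFS from Ashby (visiting neighbors in alphabetical order); mark gray on enter, black on exit:
Ashby gray
  Dover gray
    Elko gray
      Napa gray
        Kent gray
          Kent→Elko: Elko is gray → back edge
First back edge: Kent → Elko.

Kent→Elko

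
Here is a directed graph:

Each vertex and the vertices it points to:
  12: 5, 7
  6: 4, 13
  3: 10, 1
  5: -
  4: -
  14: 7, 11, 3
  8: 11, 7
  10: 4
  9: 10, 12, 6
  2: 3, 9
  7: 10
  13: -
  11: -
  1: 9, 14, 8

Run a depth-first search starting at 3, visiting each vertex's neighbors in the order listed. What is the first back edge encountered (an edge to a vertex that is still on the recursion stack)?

DFS from 3 (visiting each vertex's neighbors in the order listed); mark gray on enter, black on exit:
3 gray
  10 gray
    4 gray
    4 black
  10 black
  1 gray
    9 gray
      9→10: 10 black — skip
      12 gray
        5 gray
        5 black
        7 gray
          7→10: 10 black — skip
        7 black
      12 black
      6 gray
        6→4: 4 black — skip
        13 gray
        13 black
      6 black
    9 black
    14 gray
      14→7: 7 black — skip
      11 gray
      11 black
      14→3: 3 is gray → back edge
First back edge: 14 → 3.

14->3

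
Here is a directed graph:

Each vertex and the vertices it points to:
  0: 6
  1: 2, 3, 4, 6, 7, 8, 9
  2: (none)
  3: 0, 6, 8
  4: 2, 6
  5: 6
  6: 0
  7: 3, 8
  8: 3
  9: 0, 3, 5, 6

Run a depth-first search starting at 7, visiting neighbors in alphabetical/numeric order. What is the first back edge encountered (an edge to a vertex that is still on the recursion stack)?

DFS from 7 (visiting neighbors in alphabetical/numeric order); mark gray on enter, black on exit:
7 gray
  3 gray
    0 gray
      6 gray
        6→0: 0 is gray → back edge
First back edge: 6 → 0.

6→0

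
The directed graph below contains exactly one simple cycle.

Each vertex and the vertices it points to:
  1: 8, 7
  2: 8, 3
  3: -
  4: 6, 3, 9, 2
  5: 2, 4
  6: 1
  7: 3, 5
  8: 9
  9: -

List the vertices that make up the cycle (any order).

DFS with gray/black marking from 7:
7 gray
  3 gray
  3 black
  5 gray
    2 gray
      8 gray
        9 gray
        9 black
      8 black
      2→3: 3 black — skip
    2 black
    4 gray
      6 gray
        1 gray
          1→8: 8 black — skip
          1→7: 7 is gray → back edge
Back edge closes the cycle 7 → 5 → 4 → 6 → 1 → 7; its vertices are {1, 4, 5, 6, 7}.

1, 4, 5, 6, 7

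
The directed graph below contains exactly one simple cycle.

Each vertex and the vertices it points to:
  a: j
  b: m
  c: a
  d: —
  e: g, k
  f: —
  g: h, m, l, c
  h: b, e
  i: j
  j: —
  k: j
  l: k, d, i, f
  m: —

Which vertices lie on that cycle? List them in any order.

e, g, h

DFS with gray/black marking from g:
g gray
  h gray
    b gray
      m gray
      m black
    b black
    e gray
      e→g: g is gray → back edge
Back edge closes the cycle g → h → e → g; its vertices are {e, g, h}.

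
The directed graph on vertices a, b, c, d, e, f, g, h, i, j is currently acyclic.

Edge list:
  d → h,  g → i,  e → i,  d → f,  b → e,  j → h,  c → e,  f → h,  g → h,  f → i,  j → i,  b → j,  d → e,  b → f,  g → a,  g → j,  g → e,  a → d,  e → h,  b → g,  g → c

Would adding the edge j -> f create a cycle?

Adding j→f creates a cycle iff f can already reach j.
Explore from f: no path reaches j. The graph stays acyclic.

No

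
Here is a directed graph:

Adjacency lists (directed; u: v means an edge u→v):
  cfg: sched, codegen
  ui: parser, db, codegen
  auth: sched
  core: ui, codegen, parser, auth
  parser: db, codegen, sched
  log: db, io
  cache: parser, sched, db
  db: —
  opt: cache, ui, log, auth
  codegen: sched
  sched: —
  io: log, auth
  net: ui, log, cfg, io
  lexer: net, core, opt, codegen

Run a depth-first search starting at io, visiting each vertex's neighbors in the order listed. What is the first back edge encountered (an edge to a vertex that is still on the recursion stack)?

log→io

DFS from io (visiting each vertex's neighbors in the order listed); mark gray on enter, black on exit:
io gray
  log gray
    db gray
    db black
    log→io: io is gray → back edge
First back edge: log → io.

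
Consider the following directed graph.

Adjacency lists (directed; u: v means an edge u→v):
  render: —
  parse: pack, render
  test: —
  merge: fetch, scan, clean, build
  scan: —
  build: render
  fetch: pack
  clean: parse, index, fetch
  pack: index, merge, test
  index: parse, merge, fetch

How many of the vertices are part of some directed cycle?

6

A vertex is on a directed cycle iff it belongs to a strongly connected component of size ≥ 2 (or has a self-loop).
The vertices on cycles are {pack, clean, fetch, index, merge, parse} — 6 in total.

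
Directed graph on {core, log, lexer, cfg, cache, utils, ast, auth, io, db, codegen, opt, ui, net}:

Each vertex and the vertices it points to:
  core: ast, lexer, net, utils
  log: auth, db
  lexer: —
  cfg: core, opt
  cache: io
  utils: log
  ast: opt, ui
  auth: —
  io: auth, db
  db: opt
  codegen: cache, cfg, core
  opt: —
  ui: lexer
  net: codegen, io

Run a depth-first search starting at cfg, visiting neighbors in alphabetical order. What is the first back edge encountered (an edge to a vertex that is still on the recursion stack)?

DFS from cfg (visiting neighbors in alphabetical order); mark gray on enter, black on exit:
cfg gray
  core gray
    ast gray
      opt gray
      opt black
      ui gray
        lexer gray
        lexer black
      ui black
    ast black
    core→lexer: lexer black — skip
    net gray
      codegen gray
        cache gray
          io gray
            auth gray
            auth black
            db gray
              db→opt: opt black — skip
            db black
          io black
        cache black
        codegen→cfg: cfg is gray → back edge
First back edge: codegen → cfg.

codegen->cfg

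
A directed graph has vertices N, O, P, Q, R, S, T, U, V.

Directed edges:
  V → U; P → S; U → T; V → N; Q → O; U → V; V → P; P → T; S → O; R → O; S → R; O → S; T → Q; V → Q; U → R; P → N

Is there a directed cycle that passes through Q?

Q lies on a cycle iff there is a path from Q back to itself.
Exploring from Q, it never reaches itself; equivalently, its strongly connected component is a singleton.

No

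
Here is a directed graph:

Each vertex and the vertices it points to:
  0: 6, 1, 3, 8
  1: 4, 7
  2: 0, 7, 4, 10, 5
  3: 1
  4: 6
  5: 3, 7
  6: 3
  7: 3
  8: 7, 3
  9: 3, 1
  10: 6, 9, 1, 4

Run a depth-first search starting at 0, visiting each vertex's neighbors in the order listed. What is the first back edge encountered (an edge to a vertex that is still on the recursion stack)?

4→6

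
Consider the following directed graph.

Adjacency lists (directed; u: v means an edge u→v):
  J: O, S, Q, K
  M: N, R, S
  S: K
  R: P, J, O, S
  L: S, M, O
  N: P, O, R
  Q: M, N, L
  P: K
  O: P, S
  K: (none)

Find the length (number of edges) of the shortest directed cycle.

For each vertex v, BFS finds the shortest path from v back to v.
The shortest such closed walk is J → Q → N → R → J, length 4.

4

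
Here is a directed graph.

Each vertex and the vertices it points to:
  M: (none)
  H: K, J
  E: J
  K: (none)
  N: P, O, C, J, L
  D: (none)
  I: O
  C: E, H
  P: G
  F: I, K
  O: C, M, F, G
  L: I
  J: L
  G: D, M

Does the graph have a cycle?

DFS with white/gray/black marking, starting from M:
M gray
M black
H gray
  K gray
  K black
  J gray
    L gray
      I gray
        O gray
          C gray
            E gray
              E→J: J is gray → back edge
Back edge found, so a cycle exists: J → L → I → O → C → E → J.

Yes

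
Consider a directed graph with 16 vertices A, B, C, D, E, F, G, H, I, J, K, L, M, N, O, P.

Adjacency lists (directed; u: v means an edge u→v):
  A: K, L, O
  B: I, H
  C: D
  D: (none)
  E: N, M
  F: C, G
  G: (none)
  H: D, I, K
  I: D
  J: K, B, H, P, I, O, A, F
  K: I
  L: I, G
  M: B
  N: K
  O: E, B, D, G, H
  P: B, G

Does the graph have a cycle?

No

DFS with white/gray/black marking, starting from B:
B gray
  I gray
    D gray
    D black
  I black
  H gray
    H→D: D black — skip
    H→I: I black — skip
    K gray
      K→I: I black — skip
    K black
  H black
B black
A gray
  A→K: K black — skip
  L gray
    L→I: I black — skip
    G gray
    G black
  L black
  O gray
    E gray
      N gray
        N→K: K black — skip
      N black
      M gray
        M→B: B black — skip
      M black
    E black
    O→B: B black — skip
    O→D: D black — skip
    O→G: G black — skip
    O→H: H black — skip
  O black
A black
C gray
  C→D: D black — skip
C black
F gray
  F→C: C black — skip
  F→G: G black — skip
F black
J gray
  J→K: K black — skip
  J→B: B black — skip
  J→H: H black — skip
  P gray
    P→B: B black — skip
    P→G: G black — skip
  P black
  J→I: I black — skip
  J→O: O black — skip
  J→A: A black — skip
  J→F: F black — skip
J black
Every edge goes to a white or black vertex — no back edge, so the graph is acyclic.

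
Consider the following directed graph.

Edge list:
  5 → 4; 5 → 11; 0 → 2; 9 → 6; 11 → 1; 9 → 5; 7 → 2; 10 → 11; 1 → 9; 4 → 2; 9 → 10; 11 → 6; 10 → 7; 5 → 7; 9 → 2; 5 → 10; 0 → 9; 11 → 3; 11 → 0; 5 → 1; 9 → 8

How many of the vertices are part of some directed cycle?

A vertex is on a directed cycle iff it belongs to a strongly connected component of size ≥ 2 (or has a self-loop).
The vertices on cycles are {0, 1, 5, 9, 10, 11} — 6 in total.

6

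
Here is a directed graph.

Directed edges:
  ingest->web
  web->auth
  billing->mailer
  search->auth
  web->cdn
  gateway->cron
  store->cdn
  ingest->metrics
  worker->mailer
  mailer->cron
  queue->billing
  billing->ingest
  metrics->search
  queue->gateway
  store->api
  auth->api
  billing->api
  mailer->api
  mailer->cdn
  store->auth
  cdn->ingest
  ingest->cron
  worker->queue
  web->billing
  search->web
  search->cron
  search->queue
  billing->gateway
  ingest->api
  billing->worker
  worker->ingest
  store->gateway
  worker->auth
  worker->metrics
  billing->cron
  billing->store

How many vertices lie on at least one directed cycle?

A vertex is on a directed cycle iff it belongs to a strongly connected component of size ≥ 2 (or has a self-loop).
The vertices on cycles are {cdn, web, queue, store, ingest, mailer, search, worker, billing, metrics} — 10 in total.

10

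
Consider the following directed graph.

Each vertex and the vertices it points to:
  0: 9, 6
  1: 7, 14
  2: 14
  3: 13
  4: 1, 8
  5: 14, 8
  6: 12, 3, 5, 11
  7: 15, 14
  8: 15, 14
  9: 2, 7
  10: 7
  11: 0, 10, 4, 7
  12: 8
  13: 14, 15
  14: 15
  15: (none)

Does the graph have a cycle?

DFS with white/gray/black marking, starting from 7:
7 gray
  15 gray
  15 black
  14 gray
    14→15: 15 black — skip
  14 black
7 black
0 gray
  9 gray
    2 gray
      2→14: 14 black — skip
    2 black
    9→7: 7 black — skip
  9 black
  6 gray
    12 gray
      8 gray
        8→15: 15 black — skip
        8→14: 14 black — skip
      8 black
    12 black
    3 gray
      13 gray
        13→14: 14 black — skip
        13→15: 15 black — skip
      13 black
    3 black
    5 gray
      5→14: 14 black — skip
      5→8: 8 black — skip
    5 black
    11 gray
      11→0: 0 is gray → back edge
Back edge found, so a cycle exists: 0 → 6 → 11 → 0.

Yes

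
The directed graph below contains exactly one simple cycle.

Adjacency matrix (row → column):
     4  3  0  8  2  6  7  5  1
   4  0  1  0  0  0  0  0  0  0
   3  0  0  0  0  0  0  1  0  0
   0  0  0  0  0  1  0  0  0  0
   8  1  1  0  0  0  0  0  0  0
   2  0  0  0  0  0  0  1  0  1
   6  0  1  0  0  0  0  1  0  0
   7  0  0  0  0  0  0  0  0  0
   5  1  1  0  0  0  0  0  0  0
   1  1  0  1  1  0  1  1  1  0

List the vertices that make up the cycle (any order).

DFS with gray/black marking from 1:
1 gray
  0 gray
    2 gray
      7 gray
      7 black
      2→1: 1 is gray → back edge
Back edge closes the cycle 1 → 0 → 2 → 1; its vertices are {0, 1, 2}.

0, 1, 2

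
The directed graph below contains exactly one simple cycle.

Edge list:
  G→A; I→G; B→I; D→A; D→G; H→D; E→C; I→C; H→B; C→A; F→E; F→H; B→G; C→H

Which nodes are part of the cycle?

DFS with gray/black marking from H:
H gray
  D gray
    G gray
      A gray
      A black
    G black
    D→A: A black — skip
  D black
  B gray
    B→G: G black — skip
    I gray
      I→G: G black — skip
      C gray
        C→A: A black — skip
        C→H: H is gray → back edge
Back edge closes the cycle H → B → I → C → H; its vertices are {B, C, H, I}.

B, C, H, I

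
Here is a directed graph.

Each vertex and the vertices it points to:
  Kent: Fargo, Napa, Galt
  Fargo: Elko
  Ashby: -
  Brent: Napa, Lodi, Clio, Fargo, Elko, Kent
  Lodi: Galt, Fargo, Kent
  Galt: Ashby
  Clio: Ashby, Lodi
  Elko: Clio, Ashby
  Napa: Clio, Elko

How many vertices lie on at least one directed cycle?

A vertex is on a directed cycle iff it belongs to a strongly connected component of size ≥ 2 (or has a self-loop).
The vertices on cycles are {Clio, Elko, Kent, Lodi, Napa, Fargo} — 6 in total.

6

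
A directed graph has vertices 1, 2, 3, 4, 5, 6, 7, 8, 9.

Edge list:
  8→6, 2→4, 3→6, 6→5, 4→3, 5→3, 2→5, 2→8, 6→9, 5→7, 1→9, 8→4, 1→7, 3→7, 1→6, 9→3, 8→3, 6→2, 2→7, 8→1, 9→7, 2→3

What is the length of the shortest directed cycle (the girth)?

3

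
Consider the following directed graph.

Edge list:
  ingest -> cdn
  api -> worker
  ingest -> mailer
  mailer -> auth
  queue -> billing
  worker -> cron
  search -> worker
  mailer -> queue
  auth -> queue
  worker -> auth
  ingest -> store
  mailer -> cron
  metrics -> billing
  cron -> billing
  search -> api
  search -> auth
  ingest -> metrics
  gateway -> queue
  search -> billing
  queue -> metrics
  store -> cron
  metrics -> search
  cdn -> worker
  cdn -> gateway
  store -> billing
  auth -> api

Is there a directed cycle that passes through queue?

queue is on a cycle iff queue can reach itself via ≥1 edge.
queue → metrics → search → auth → queue — yes.

Yes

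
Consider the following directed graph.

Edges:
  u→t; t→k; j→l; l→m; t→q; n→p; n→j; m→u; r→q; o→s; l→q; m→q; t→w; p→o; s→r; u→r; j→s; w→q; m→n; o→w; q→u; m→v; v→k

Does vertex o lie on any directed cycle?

o lies on a cycle iff there is a path from o back to itself.
Exploring from o, it never reaches itself; equivalently, its strongly connected component is a singleton.

No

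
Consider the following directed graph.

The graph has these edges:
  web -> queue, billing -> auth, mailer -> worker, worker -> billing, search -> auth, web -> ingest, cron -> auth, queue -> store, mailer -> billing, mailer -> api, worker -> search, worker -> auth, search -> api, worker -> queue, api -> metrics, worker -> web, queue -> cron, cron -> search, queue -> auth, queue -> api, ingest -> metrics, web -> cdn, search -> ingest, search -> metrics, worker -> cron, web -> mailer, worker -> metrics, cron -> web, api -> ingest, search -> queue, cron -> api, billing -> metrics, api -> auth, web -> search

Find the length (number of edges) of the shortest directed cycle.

3

For each vertex v, BFS finds the shortest path from v back to v.
The shortest such closed walk is worker → web → mailer → worker, length 3.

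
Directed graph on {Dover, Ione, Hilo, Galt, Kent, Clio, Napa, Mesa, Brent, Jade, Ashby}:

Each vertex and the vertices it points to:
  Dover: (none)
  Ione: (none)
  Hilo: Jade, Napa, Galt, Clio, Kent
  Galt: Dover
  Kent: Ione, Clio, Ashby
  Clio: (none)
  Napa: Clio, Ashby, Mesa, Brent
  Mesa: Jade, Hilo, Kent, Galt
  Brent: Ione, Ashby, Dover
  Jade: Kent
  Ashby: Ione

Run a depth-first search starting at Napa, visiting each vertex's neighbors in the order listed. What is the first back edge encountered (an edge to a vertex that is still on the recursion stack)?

Hilo→Napa

DFS from Napa (visiting each vertex's neighbors in the order listed); mark gray on enter, black on exit:
Napa gray
  Clio gray
  Clio black
  Ashby gray
    Ione gray
    Ione black
  Ashby black
  Mesa gray
    Jade gray
      Kent gray
        Kent→Ione: Ione black — skip
        Kent→Clio: Clio black — skip
        Kent→Ashby: Ashby black — skip
      Kent black
    Jade black
    Hilo gray
      Hilo→Jade: Jade black — skip
      Hilo→Napa: Napa is gray → back edge
First back edge: Hilo → Napa.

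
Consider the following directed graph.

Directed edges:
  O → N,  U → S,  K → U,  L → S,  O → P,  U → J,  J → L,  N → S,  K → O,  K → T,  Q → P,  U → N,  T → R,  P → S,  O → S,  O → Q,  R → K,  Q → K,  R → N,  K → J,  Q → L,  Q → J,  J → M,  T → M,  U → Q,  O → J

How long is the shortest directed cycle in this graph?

For each vertex v, BFS finds the shortest path from v back to v.
The shortest such closed walk is K → O → Q → K, length 3.

3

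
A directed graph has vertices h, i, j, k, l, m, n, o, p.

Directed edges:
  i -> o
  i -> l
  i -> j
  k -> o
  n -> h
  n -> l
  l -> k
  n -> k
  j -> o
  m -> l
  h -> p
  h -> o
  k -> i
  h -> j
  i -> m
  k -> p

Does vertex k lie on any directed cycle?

k is on a cycle iff k can reach itself via ≥1 edge.
k → i → l → k — yes.

Yes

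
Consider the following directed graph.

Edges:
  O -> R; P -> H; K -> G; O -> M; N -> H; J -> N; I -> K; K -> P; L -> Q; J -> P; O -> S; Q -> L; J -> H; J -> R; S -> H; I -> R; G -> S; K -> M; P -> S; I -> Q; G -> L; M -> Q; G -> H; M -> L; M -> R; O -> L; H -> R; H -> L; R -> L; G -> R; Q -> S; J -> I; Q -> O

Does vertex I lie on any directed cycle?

I lies on a cycle iff there is a path from I back to itself.
Exploring from I, it never reaches itself; equivalently, its strongly connected component is a singleton.

No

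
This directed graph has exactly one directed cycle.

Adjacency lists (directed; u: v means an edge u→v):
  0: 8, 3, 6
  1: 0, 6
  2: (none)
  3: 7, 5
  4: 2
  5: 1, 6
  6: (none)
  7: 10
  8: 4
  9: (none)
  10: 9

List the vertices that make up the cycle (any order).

DFS with gray/black marking from 0:
0 gray
  8 gray
    4 gray
      2 gray
      2 black
    4 black
  8 black
  3 gray
    7 gray
      10 gray
        9 gray
        9 black
      10 black
    7 black
    5 gray
      1 gray
        1→0: 0 is gray → back edge
Back edge closes the cycle 0 → 3 → 5 → 1 → 0; its vertices are {0, 1, 3, 5}.

0, 1, 3, 5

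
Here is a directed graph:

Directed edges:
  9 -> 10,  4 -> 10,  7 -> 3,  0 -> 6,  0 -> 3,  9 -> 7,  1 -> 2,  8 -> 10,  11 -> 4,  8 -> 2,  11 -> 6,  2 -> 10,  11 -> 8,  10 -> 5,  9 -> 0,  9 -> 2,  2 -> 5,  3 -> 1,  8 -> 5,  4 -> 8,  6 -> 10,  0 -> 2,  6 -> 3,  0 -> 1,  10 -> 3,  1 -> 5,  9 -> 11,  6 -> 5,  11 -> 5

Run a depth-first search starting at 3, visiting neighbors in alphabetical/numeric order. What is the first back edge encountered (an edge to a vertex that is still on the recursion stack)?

DFS from 3 (visiting neighbors in alphabetical/numeric order); mark gray on enter, black on exit:
3 gray
  1 gray
    2 gray
      5 gray
      5 black
      10 gray
        10→3: 3 is gray → back edge
First back edge: 10 → 3.

10→3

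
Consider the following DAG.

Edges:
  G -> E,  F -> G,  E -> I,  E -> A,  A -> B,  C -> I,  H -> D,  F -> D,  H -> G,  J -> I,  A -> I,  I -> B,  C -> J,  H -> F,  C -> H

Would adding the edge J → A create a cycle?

No

Adding J→A creates a cycle iff A can already reach J.
Explore from A: no path reaches J. The graph stays acyclic.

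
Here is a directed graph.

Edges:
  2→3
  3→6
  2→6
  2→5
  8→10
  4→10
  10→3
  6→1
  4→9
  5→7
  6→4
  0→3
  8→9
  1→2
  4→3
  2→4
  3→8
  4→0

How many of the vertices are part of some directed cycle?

A vertex is on a directed cycle iff it belongs to a strongly connected component of size ≥ 2 (or has a self-loop).
The vertices on cycles are {0, 1, 2, 3, 4, 6, 8, 10} — 8 in total.

8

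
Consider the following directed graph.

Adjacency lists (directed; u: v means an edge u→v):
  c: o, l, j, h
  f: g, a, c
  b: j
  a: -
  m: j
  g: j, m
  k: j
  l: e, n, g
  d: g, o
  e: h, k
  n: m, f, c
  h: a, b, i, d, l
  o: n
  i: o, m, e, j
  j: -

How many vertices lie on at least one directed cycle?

9

A vertex is on a directed cycle iff it belongs to a strongly connected component of size ≥ 2 (or has a self-loop).
The vertices on cycles are {c, d, e, f, h, i, l, n, o} — 9 in total.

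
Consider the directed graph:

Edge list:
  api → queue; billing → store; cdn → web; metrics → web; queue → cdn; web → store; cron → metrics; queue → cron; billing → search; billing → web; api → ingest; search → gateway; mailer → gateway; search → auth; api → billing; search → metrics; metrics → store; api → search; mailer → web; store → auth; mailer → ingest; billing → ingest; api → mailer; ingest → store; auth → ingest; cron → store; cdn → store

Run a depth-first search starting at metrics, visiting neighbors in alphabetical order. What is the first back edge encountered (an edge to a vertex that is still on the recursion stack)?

ingest->store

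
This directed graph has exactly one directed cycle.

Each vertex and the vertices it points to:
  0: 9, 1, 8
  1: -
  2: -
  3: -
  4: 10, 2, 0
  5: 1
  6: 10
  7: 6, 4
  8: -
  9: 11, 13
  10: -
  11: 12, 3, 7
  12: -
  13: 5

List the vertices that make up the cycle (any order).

0, 4, 7, 9, 11

DFS with gray/black marking from 9:
9 gray
  11 gray
    12 gray
    12 black
    3 gray
    3 black
    7 gray
      6 gray
        10 gray
        10 black
      6 black
      4 gray
        4→10: 10 black — skip
        2 gray
        2 black
        0 gray
          0→9: 9 is gray → back edge
Back edge closes the cycle 9 → 11 → 7 → 4 → 0 → 9; its vertices are {0, 4, 7, 9, 11}.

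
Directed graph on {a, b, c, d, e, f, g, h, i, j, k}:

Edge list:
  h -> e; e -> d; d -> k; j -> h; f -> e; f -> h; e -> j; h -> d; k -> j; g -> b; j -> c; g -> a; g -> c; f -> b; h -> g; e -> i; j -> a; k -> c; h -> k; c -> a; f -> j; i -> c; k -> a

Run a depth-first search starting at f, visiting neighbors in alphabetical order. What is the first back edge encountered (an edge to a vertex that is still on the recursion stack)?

h->d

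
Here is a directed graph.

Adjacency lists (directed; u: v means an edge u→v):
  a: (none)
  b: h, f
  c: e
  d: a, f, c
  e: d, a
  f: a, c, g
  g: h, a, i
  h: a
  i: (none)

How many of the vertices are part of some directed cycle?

4

A vertex is on a directed cycle iff it belongs to a strongly connected component of size ≥ 2 (or has a self-loop).
The vertices on cycles are {c, d, e, f} — 4 in total.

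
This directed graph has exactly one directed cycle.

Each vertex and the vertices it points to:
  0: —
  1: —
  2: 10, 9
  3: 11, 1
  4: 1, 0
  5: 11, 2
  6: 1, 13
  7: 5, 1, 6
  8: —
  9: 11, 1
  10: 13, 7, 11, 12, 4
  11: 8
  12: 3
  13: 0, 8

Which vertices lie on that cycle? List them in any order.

2, 5, 7, 10

DFS with gray/black marking from 2:
2 gray
  10 gray
    13 gray
      0 gray
      0 black
      8 gray
      8 black
    13 black
    7 gray
      5 gray
        11 gray
          11→8: 8 black — skip
        11 black
        5→2: 2 is gray → back edge
Back edge closes the cycle 2 → 10 → 7 → 5 → 2; its vertices are {2, 5, 7, 10}.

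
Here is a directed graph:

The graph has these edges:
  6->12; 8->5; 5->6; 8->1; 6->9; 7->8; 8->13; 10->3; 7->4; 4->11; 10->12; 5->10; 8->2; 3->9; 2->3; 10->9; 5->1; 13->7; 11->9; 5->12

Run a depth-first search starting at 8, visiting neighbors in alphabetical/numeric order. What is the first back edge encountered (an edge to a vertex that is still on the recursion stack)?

DFS from 8 (visiting neighbors in alphabetical/numeric order); mark gray on enter, black on exit:
8 gray
  1 gray
  1 black
  2 gray
    3 gray
      9 gray
      9 black
    3 black
  2 black
  5 gray
    5→1: 1 black — skip
    6 gray
      6→9: 9 black — skip
      12 gray
      12 black
    6 black
    10 gray
      10→3: 3 black — skip
      10→9: 9 black — skip
      10→12: 12 black — skip
    10 black
    5→12: 12 black — skip
  5 black
  13 gray
    7 gray
      4 gray
        11 gray
          11→9: 9 black — skip
        11 black
      4 black
      7→8: 8 is gray → back edge
First back edge: 7 → 8.

7→8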